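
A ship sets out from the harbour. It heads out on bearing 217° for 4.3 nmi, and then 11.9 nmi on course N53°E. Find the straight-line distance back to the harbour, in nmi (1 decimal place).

7.9 nmi

Leg 1 (217°, 4.3 nmi): east 4.3 sin 217° = -2.59, north 4.3 cos 217° = -3.43
Leg 2 (N53°E, 11.9 nmi): east 11.9 sin 53° = 9.50, north 11.9 cos 53° = 7.16
Net: 6.92 east, 3.73 north. Distance = √((6.92)² + (3.73)²) = 7.856 nmi.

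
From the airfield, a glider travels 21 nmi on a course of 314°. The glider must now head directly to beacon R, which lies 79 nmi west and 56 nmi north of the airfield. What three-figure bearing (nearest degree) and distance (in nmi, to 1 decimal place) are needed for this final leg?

Leg 1 (314°, 21 nmi): east 21 sin 314° = -15.11, north 21 cos 314° = 14.59
Current position: (-15.11, 14.59). Target: (-79, 56). Remaining: Δeast = -63.89, Δnorth = 41.41.
Bearing = atan2(-63.89, 41.41) mod 360° = 302.95°; distance = √((-63.89)² + (41.41)²) = 76.141 nmi.

303°, 76.1 nmi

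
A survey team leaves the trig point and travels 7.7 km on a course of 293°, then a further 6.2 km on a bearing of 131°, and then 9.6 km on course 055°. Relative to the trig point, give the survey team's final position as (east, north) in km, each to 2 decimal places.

Leg 1 (293°, 7.7 km): east 7.7 sin 293° = -7.09, north 7.7 cos 293° = 3.01
Leg 2 (131°, 6.2 km): east 6.2 sin 131° = 4.68, north 6.2 cos 131° = -4.07
Leg 3 (055°, 9.6 km): east 9.6 sin 55° = 7.86, north 9.6 cos 55° = 5.51
Summing: 5.46 km east, 4.45 km north → (5.46, 4.45).

(5.46, 4.45)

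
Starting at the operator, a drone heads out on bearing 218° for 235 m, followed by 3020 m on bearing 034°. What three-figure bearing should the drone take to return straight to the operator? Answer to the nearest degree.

Leg 1 (218°, 235 m): east 235 sin 218° = -144.68, north 235 cos 218° = -185.18
Leg 2 (034°, 3020 m): east 3020 sin 34° = 1688.76, north 3020 cos 34° = 2503.69
Net displacement: 1544.08 east, 2318.51 north. Direction back to start is (-1544.08, -2318.51): bearing = atan2(-1544.08, -2318.51) mod 360° = 213.66° ≈ 214°.

214°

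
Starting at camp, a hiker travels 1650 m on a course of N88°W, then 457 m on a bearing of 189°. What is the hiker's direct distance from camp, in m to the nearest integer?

1765 m

Leg 1 (N88°W, 1650 m): east 1650 sin 272° = -1648.99, north 1650 cos 272° = 57.58
Leg 2 (189°, 457 m): east 457 sin 189° = -71.49, north 457 cos 189° = -451.37
Net: -1720.49 east, -393.79 north. Distance = √((-1720.49)² + (-393.79)²) = 1764.976 m.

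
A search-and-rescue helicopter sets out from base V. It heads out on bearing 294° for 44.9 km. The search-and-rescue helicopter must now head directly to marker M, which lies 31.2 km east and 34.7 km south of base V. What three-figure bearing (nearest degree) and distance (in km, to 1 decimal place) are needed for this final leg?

Leg 1 (294°, 44.9 km): east 44.9 sin 294° = -41.02, north 44.9 cos 294° = 18.26
Current position: (-41.02, 18.26). Target: (31.2, -34.7). Remaining: Δeast = 72.22, Δnorth = -52.96.
Bearing = atan2(72.22, -52.96) mod 360° = 126.26°; distance = √((72.22)² + (-52.96)²) = 89.557 km.

126°, 89.6 km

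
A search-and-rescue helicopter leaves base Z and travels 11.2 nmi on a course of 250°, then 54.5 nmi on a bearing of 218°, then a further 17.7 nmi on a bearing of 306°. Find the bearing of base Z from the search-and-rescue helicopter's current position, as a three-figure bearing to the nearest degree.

058°

Leg 1 (250°, 11.2 nmi): east 11.2 sin 250° = -10.52, north 11.2 cos 250° = -3.83
Leg 2 (218°, 54.5 nmi): east 54.5 sin 218° = -33.55, north 54.5 cos 218° = -42.95
Leg 3 (306°, 17.7 nmi): east 17.7 sin 306° = -14.32, north 17.7 cos 306° = 10.40
Net displacement: -58.40 east, -36.37 north. Direction back to start is (58.40, 36.37): bearing = atan2(58.40, 36.37) mod 360° = 58.08° ≈ 058°.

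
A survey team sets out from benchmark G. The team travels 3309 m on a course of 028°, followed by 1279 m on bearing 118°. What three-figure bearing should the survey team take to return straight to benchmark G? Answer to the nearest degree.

Leg 1 (028°, 3309 m): east 3309 sin 28° = 1553.48, north 3309 cos 28° = 2921.67
Leg 2 (118°, 1279 m): east 1279 sin 118° = 1129.29, north 1279 cos 118° = -600.45
Net displacement: 2682.77 east, 2321.22 north. Direction back to start is (-2682.77, -2321.22): bearing = atan2(-2682.77, -2321.22) mod 360° = 229.13° ≈ 229°.

229°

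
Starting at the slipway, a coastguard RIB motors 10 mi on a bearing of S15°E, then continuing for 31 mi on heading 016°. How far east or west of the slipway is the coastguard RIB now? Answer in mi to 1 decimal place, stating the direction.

Leg 1 (S15°E, 10 mi): east 10 sin 165° = 2.59, north 10 cos 165° = -9.66
Leg 2 (016°, 31 mi): east 31 sin 16° = 8.54, north 31 cos 16° = 29.80
Net east component: 11.13 mi.

11.1 mi east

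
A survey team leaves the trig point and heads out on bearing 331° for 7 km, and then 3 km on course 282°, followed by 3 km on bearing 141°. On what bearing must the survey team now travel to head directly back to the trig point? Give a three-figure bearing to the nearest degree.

135°

Leg 1 (331°, 7 km): east 7 sin 331° = -3.39, north 7 cos 331° = 6.12
Leg 2 (282°, 3 km): east 3 sin 282° = -2.93, north 3 cos 282° = 0.62
Leg 3 (141°, 3 km): east 3 sin 141° = 1.89, north 3 cos 141° = -2.33
Net displacement: -4.44 east, 4.41 north. Direction back to start is (4.44, -4.41): bearing = atan2(4.44, -4.41) mod 360° = 134.83° ≈ 135°.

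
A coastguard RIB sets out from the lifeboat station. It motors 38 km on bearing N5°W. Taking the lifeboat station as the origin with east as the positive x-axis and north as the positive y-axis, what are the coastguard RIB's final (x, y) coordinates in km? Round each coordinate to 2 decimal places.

(-3.31, 37.86)

Leg 1 (N5°W, 38 km): east 38 sin 355° = -3.31, north 38 cos 355° = 37.86
Summing: -3.31 km east, 37.86 km north → (-3.31, 37.86).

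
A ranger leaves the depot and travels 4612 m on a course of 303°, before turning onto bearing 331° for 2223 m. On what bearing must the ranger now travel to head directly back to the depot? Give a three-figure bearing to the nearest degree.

Leg 1 (303°, 4612 m): east 4612 sin 303° = -3867.95, north 4612 cos 303° = 2511.88
Leg 2 (331°, 2223 m): east 2223 sin 331° = -1077.73, north 2223 cos 331° = 1944.28
Net displacement: -4945.68 east, 4456.15 north. Direction back to start is (4945.68, -4456.15): bearing = atan2(4945.68, -4456.15) mod 360° = 132.02° ≈ 132°.

132°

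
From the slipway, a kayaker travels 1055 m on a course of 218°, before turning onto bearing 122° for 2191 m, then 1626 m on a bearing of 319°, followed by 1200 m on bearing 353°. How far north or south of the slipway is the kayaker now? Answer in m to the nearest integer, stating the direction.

426 m north

Leg 1 (218°, 1055 m): east 1055 sin 218° = -649.52, north 1055 cos 218° = -831.35
Leg 2 (122°, 2191 m): east 2191 sin 122° = 1858.07, north 2191 cos 122° = -1161.05
Leg 3 (319°, 1626 m): east 1626 sin 319° = -1066.75, north 1626 cos 319° = 1227.16
Leg 4 (353°, 1200 m): east 1200 sin 353° = -146.24, north 1200 cos 353° = 1191.06
Net north component: 425.81 m.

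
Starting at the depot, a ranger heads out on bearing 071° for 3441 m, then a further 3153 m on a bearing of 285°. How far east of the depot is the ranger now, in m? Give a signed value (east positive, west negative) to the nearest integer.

Leg 1 (071°, 3441 m): east 3441 sin 71° = 3253.53, north 3441 cos 71° = 1120.28
Leg 2 (285°, 3153 m): east 3153 sin 285° = -3045.56, north 3153 cos 285° = 816.06
Net east component: 207.97 m.

208 m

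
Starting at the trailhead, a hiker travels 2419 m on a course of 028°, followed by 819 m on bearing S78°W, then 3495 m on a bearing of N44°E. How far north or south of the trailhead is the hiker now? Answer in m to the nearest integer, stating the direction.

4480 m north

Leg 1 (028°, 2419 m): east 2419 sin 28° = 1135.65, north 2419 cos 28° = 2135.85
Leg 2 (S78°W, 819 m): east 819 sin 258° = -801.10, north 819 cos 258° = -170.28
Leg 3 (N44°E, 3495 m): east 3495 sin 44° = 2427.83, north 3495 cos 44° = 2514.09
Net north component: 4479.66 m.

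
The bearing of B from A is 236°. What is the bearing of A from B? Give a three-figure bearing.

Back-bearing = 236° − 180° = 056°.

056°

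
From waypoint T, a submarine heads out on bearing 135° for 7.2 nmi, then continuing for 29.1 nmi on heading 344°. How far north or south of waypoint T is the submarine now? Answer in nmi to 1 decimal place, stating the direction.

Leg 1 (135°, 7.2 nmi): east 7.2 sin 135° = 5.09, north 7.2 cos 135° = -5.09
Leg 2 (344°, 29.1 nmi): east 29.1 sin 344° = -8.02, north 29.1 cos 344° = 27.97
Net north component: 22.88 nmi.

22.9 nmi north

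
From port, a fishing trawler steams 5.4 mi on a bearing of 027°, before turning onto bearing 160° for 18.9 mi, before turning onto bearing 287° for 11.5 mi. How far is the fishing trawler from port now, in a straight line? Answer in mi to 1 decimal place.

Leg 1 (027°, 5.4 mi): east 5.4 sin 27° = 2.45, north 5.4 cos 27° = 4.81
Leg 2 (160°, 18.9 mi): east 18.9 sin 160° = 6.46, north 18.9 cos 160° = -17.76
Leg 3 (287°, 11.5 mi): east 11.5 sin 287° = -11.00, north 11.5 cos 287° = 3.36
Net: -2.08 east, -9.59 north. Distance = √((-2.08)² + (-9.59)²) = 9.810 mi.

9.8 mi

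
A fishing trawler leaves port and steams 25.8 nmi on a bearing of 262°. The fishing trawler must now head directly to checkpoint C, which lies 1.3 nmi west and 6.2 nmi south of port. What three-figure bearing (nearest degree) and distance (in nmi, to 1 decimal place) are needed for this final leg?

096°, 24.4 nmi

Leg 1 (262°, 25.8 nmi): east 25.8 sin 262° = -25.55, north 25.8 cos 262° = -3.59
Current position: (-25.55, -3.59). Target: (-1.3, -6.2). Remaining: Δeast = 24.25, Δnorth = -2.61.
Bearing = atan2(24.25, -2.61) mod 360° = 96.14°; distance = √((24.25)² + (-2.61)²) = 24.389 nmi.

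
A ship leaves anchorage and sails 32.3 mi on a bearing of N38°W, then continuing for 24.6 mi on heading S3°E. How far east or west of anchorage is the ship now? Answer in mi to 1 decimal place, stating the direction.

18.6 mi west

Leg 1 (N38°W, 32.3 mi): east 32.3 sin 322° = -19.89, north 32.3 cos 322° = 25.45
Leg 2 (S3°E, 24.6 mi): east 24.6 sin 177° = 1.29, north 24.6 cos 177° = -24.57
Net east component: -18.60 mi.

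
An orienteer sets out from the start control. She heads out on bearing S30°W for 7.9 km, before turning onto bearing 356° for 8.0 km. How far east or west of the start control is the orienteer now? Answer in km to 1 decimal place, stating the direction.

Leg 1 (S30°W, 7.9 km): east 7.9 sin 210° = -3.95, north 7.9 cos 210° = -6.84
Leg 2 (356°, 8.0 km): east 8.0 sin 356° = -0.56, north 8.0 cos 356° = 7.98
Net east component: -4.51 km.

4.5 km west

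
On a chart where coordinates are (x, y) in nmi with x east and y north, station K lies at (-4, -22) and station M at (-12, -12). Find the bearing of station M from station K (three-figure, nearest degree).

Δeast = -12 − -4 = -8.00; Δnorth = -12 − -22 = 10.00.
Bearing = atan2(Δeast, Δnorth) mod 360° = 321.34° ≈ 321°.

321°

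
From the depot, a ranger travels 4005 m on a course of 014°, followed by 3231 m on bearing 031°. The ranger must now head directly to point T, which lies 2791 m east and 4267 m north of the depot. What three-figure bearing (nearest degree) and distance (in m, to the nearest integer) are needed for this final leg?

Leg 1 (014°, 4005 m): east 4005 sin 14° = 968.90, north 4005 cos 14° = 3886.03
Leg 2 (031°, 3231 m): east 3231 sin 31° = 1664.09, north 3231 cos 31° = 2769.51
Current position: (2632.99, 6655.54). Target: (2791, 4267). Remaining: Δeast = 158.01, Δnorth = -2388.54.
Bearing = atan2(158.01, -2388.54) mod 360° = 176.22°; distance = √((158.01)² + (-2388.54)²) = 2393.763 m.

176°, 2394 m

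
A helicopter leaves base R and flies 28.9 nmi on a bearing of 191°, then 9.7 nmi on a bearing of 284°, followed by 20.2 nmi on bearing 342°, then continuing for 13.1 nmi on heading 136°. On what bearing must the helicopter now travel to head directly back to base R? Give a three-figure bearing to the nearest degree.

037°

Leg 1 (191°, 28.9 nmi): east 28.9 sin 191° = -5.51, north 28.9 cos 191° = -28.37
Leg 2 (284°, 9.7 nmi): east 9.7 sin 284° = -9.41, north 9.7 cos 284° = 2.35
Leg 3 (342°, 20.2 nmi): east 20.2 sin 342° = -6.24, north 20.2 cos 342° = 19.21
Leg 4 (136°, 13.1 nmi): east 13.1 sin 136° = 9.10, north 13.1 cos 136° = -9.42
Net displacement: -12.07 east, -16.23 north. Direction back to start is (12.07, 16.23): bearing = atan2(12.07, 16.23) mod 360° = 36.63° ≈ 037°.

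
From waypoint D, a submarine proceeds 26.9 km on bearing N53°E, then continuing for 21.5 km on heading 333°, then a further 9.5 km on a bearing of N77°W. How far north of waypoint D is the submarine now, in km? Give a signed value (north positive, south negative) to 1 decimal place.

37.5 km

Leg 1 (N53°E, 26.9 km): east 26.9 sin 53° = 21.48, north 26.9 cos 53° = 16.19
Leg 2 (333°, 21.5 km): east 21.5 sin 333° = -9.76, north 21.5 cos 333° = 19.16
Leg 3 (N77°W, 9.5 km): east 9.5 sin 283° = -9.26, north 9.5 cos 283° = 2.14
Net north component: 37.48 km.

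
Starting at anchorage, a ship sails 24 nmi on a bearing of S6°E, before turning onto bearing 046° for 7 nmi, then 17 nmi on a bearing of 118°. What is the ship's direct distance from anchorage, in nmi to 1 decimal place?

35.2 nmi

Leg 1 (S6°E, 24 nmi): east 24 sin 174° = 2.51, north 24 cos 174° = -23.87
Leg 2 (046°, 7 nmi): east 7 sin 46° = 5.04, north 7 cos 46° = 4.86
Leg 3 (118°, 17 nmi): east 17 sin 118° = 15.01, north 17 cos 118° = -7.98
Net: 22.55 east, -26.99 north. Distance = √((22.55)² + (-26.99)²) = 35.171 nmi.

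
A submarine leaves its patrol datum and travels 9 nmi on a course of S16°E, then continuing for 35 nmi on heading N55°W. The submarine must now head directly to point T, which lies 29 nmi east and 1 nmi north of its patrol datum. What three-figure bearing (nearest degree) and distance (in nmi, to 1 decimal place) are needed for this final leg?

101°, 56.2 nmi

Leg 1 (S16°E, 9 nmi): east 9 sin 164° = 2.48, north 9 cos 164° = -8.65
Leg 2 (N55°W, 35 nmi): east 35 sin 305° = -28.67, north 35 cos 305° = 20.08
Current position: (-26.19, 11.42). Target: (29, 1). Remaining: Δeast = 55.19, Δnorth = -10.42.
Bearing = atan2(55.19, -10.42) mod 360° = 100.70°; distance = √((55.19)² + (-10.42)²) = 56.165 nmi.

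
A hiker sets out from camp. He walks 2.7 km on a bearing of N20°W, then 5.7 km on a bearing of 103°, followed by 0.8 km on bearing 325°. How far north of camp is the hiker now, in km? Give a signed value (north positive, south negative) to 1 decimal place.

1.9 km

Leg 1 (N20°W, 2.7 km): east 2.7 sin 340° = -0.92, north 2.7 cos 340° = 2.54
Leg 2 (103°, 5.7 km): east 5.7 sin 103° = 5.55, north 5.7 cos 103° = -1.28
Leg 3 (325°, 0.8 km): east 0.8 sin 325° = -0.46, north 0.8 cos 325° = 0.66
Net north component: 1.91 km.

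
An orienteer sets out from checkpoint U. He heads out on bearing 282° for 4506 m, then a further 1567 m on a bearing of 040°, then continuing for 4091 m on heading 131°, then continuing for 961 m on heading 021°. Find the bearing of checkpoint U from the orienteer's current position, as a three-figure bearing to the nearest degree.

Leg 1 (282°, 4506 m): east 4506 sin 282° = -4407.53, north 4506 cos 282° = 936.85
Leg 2 (040°, 1567 m): east 1567 sin 40° = 1007.25, north 1567 cos 40° = 1200.39
Leg 3 (131°, 4091 m): east 4091 sin 131° = 3087.52, north 4091 cos 131° = -2683.94
Leg 4 (021°, 961 m): east 961 sin 21° = 344.39, north 961 cos 21° = 897.17
Net displacement: 31.62 east, 350.48 north. Direction back to start is (-31.62, -350.48): bearing = atan2(-31.62, -350.48) mod 360° = 185.16° ≈ 185°.

185°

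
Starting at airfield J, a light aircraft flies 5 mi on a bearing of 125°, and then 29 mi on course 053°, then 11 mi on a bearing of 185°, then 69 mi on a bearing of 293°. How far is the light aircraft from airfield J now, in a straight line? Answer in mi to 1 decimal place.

48.2 mi

Leg 1 (125°, 5 mi): east 5 sin 125° = 4.10, north 5 cos 125° = -2.87
Leg 2 (053°, 29 mi): east 29 sin 53° = 23.16, north 29 cos 53° = 17.45
Leg 3 (185°, 11 mi): east 11 sin 185° = -0.96, north 11 cos 185° = -10.96
Leg 4 (293°, 69 mi): east 69 sin 293° = -63.51, north 69 cos 293° = 26.96
Net: -37.22 east, 30.59 north. Distance = √((-37.22)² + (30.59)²) = 48.174 mi.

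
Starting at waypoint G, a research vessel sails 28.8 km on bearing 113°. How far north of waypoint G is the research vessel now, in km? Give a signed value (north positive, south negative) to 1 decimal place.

Leg 1 (113°, 28.8 km): east 28.8 sin 113° = 26.51, north 28.8 cos 113° = -11.25
Net north component: -11.25 km.

-11.3 km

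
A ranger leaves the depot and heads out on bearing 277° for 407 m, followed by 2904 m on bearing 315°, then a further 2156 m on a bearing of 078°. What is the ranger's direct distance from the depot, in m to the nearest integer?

2575 m

Leg 1 (277°, 407 m): east 407 sin 277° = -403.97, north 407 cos 277° = 49.60
Leg 2 (315°, 2904 m): east 2904 sin 315° = -2053.44, north 2904 cos 315° = 2053.44
Leg 3 (078°, 2156 m): east 2156 sin 78° = 2108.89, north 2156 cos 78° = 448.26
Net: -348.52 east, 2551.30 north. Distance = √((-348.52)² + (2551.30)²) = 2574.991 m.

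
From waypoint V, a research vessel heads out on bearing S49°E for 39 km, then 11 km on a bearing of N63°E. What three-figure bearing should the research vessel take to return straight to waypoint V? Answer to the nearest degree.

298°

Leg 1 (S49°E, 39 km): east 39 sin 131° = 29.43, north 39 cos 131° = -25.59
Leg 2 (N63°E, 11 km): east 11 sin 63° = 9.80, north 11 cos 63° = 4.99
Net displacement: 39.23 east, -20.59 north. Direction back to start is (-39.23, 20.59): bearing = atan2(-39.23, 20.59) mod 360° = 297.69° ≈ 298°.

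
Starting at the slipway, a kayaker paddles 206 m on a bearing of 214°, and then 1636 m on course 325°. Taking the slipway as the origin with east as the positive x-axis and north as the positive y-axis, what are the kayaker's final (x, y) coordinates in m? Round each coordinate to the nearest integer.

(-1054, 1169)

Leg 1 (214°, 206 m): east 206 sin 214° = -115.19, north 206 cos 214° = -170.78
Leg 2 (325°, 1636 m): east 1636 sin 325° = -938.37, north 1636 cos 325° = 1340.13
Summing: -1053.56 m east, 1169.35 m north → (-1054, 1169).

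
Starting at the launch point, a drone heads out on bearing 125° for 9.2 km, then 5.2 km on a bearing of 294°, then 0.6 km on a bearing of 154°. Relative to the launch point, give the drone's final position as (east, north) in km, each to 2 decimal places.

Leg 1 (125°, 9.2 km): east 9.2 sin 125° = 7.54, north 9.2 cos 125° = -5.28
Leg 2 (294°, 5.2 km): east 5.2 sin 294° = -4.75, north 5.2 cos 294° = 2.12
Leg 3 (154°, 0.6 km): east 0.6 sin 154° = 0.26, north 0.6 cos 154° = -0.54
Summing: 3.05 km east, -3.70 km north → (3.05, -3.70).

(3.05, -3.70)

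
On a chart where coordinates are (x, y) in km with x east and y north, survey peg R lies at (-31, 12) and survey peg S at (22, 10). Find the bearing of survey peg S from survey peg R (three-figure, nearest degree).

Δeast = 22 − -31 = 53.00; Δnorth = 10 − 12 = -2.00.
Bearing = atan2(Δeast, Δnorth) mod 360° = 92.16° ≈ 092°.

092°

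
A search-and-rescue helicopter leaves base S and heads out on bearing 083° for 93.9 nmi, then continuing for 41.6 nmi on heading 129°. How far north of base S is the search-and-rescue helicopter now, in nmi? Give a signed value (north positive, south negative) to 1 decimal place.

-14.7 nmi

Leg 1 (083°, 93.9 nmi): east 93.9 sin 83° = 93.20, north 93.9 cos 83° = 11.44
Leg 2 (129°, 41.6 nmi): east 41.6 sin 129° = 32.33, north 41.6 cos 129° = -26.18
Net north component: -14.74 nmi.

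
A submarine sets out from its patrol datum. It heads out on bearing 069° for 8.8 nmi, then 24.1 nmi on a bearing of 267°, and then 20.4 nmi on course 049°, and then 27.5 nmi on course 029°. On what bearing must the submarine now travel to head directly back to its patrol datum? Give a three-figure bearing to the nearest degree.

Leg 1 (069°, 8.8 nmi): east 8.8 sin 69° = 8.22, north 8.8 cos 69° = 3.15
Leg 2 (267°, 24.1 nmi): east 24.1 sin 267° = -24.07, north 24.1 cos 267° = -1.26
Leg 3 (049°, 20.4 nmi): east 20.4 sin 49° = 15.40, north 20.4 cos 49° = 13.38
Leg 4 (029°, 27.5 nmi): east 27.5 sin 29° = 13.33, north 27.5 cos 29° = 24.05
Net displacement: 12.88 east, 39.33 north. Direction back to start is (-12.88, -39.33): bearing = atan2(-12.88, -39.33) mod 360° = 198.13° ≈ 198°.

198°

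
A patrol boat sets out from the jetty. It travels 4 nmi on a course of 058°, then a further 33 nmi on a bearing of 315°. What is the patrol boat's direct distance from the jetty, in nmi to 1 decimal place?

32.3 nmi

Leg 1 (058°, 4 nmi): east 4 sin 58° = 3.39, north 4 cos 58° = 2.12
Leg 2 (315°, 33 nmi): east 33 sin 315° = -23.33, north 33 cos 315° = 23.33
Net: -19.94 east, 25.45 north. Distance = √((-19.94)² + (25.45)²) = 32.336 nmi.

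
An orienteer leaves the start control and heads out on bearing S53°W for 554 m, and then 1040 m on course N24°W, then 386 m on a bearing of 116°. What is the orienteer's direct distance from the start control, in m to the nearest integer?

Leg 1 (S53°W, 554 m): east 554 sin 233° = -442.44, north 554 cos 233° = -333.41
Leg 2 (N24°W, 1040 m): east 1040 sin 336° = -423.01, north 1040 cos 336° = 950.09
Leg 3 (116°, 386 m): east 386 sin 116° = 346.93, north 386 cos 116° = -169.21
Net: -518.52 east, 447.47 north. Distance = √((-518.52)² + (447.47)²) = 684.900 m.

685 m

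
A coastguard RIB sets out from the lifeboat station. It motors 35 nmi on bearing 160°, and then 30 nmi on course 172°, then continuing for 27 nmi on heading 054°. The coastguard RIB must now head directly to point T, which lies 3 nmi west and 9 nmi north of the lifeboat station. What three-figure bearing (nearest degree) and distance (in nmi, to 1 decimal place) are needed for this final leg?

Leg 1 (160°, 35 nmi): east 35 sin 160° = 11.97, north 35 cos 160° = -32.89
Leg 2 (172°, 30 nmi): east 30 sin 172° = 4.18, north 30 cos 172° = -29.71
Leg 3 (054°, 27 nmi): east 27 sin 54° = 21.84, north 27 cos 54° = 15.87
Current position: (37.99, -46.73). Target: (-3, 9). Remaining: Δeast = -40.99, Δnorth = 55.73.
Bearing = atan2(-40.99, 55.73) mod 360° = 323.66°; distance = √((-40.99)² + (55.73)²) = 69.178 nmi.

324°, 69.2 nmi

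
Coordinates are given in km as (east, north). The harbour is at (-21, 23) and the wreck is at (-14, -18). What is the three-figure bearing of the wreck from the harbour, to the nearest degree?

170°

Δeast = -14 − -21 = 7.00; Δnorth = -18 − 23 = -41.00.
Bearing = atan2(Δeast, Δnorth) mod 360° = 170.31° ≈ 170°.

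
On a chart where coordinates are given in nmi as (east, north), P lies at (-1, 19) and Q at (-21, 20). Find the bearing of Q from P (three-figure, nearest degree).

Δeast = -21 − -1 = -20.00; Δnorth = 20 − 19 = 1.00.
Bearing = atan2(Δeast, Δnorth) mod 360° = 272.86° ≈ 273°.

273°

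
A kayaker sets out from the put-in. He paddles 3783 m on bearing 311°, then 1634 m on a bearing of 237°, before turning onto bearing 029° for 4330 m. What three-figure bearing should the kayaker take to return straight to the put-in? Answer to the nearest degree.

158°

Leg 1 (311°, 3783 m): east 3783 sin 311° = -2855.07, north 3783 cos 311° = 2481.87
Leg 2 (237°, 1634 m): east 1634 sin 237° = -1370.39, north 1634 cos 237° = -889.94
Leg 3 (029°, 4330 m): east 4330 sin 29° = 2099.23, north 4330 cos 29° = 3787.10
Net displacement: -2126.23 east, 5379.03 north. Direction back to start is (2126.23, -5379.03): bearing = atan2(2126.23, -5379.03) mod 360° = 158.43° ≈ 158°.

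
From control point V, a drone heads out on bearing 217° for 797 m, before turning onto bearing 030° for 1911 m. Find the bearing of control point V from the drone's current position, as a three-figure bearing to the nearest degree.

Leg 1 (217°, 797 m): east 797 sin 217° = -479.65, north 797 cos 217° = -636.51
Leg 2 (030°, 1911 m): east 1911 sin 30° = 955.50, north 1911 cos 30° = 1654.97
Net displacement: 475.85 east, 1018.46 north. Direction back to start is (-475.85, -1018.46): bearing = atan2(-475.85, -1018.46) mod 360° = 205.04° ≈ 205°.

205°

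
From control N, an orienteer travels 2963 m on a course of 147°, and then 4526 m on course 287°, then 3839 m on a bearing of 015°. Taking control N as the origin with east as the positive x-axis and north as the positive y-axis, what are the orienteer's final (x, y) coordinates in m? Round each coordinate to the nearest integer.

(-1721, 2546)

Leg 1 (147°, 2963 m): east 2963 sin 147° = 1613.77, north 2963 cos 147° = -2484.98
Leg 2 (287°, 4526 m): east 4526 sin 287° = -4328.24, north 4526 cos 287° = 1323.27
Leg 3 (015°, 3839 m): east 3839 sin 15° = 993.61, north 3839 cos 15° = 3708.19
Summing: -1720.86 m east, 2546.48 m north → (-1721, 2546).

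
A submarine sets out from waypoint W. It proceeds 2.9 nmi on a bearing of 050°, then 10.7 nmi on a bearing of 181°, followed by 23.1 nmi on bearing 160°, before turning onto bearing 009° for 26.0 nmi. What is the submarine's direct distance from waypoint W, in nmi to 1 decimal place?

Leg 1 (050°, 2.9 nmi): east 2.9 sin 50° = 2.22, north 2.9 cos 50° = 1.86
Leg 2 (181°, 10.7 nmi): east 10.7 sin 181° = -0.19, north 10.7 cos 181° = -10.70
Leg 3 (160°, 23.1 nmi): east 23.1 sin 160° = 7.90, north 23.1 cos 160° = -21.71
Leg 4 (009°, 26.0 nmi): east 26.0 sin 9° = 4.07, north 26.0 cos 9° = 25.68
Net: 14.00 east, -4.86 north. Distance = √((14.00)² + (-4.86)²) = 14.823 nmi.

14.8 nmi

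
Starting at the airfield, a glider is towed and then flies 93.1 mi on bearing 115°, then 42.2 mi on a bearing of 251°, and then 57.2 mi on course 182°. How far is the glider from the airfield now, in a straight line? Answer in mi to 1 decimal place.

118.2 mi

Leg 1 (115°, 93.1 mi): east 93.1 sin 115° = 84.38, north 93.1 cos 115° = -39.35
Leg 2 (251°, 42.2 mi): east 42.2 sin 251° = -39.90, north 42.2 cos 251° = -13.74
Leg 3 (182°, 57.2 mi): east 57.2 sin 182° = -2.00, north 57.2 cos 182° = -57.17
Net: 42.48 east, -110.25 north. Distance = √((42.48)² + (-110.25)²) = 118.151 mi.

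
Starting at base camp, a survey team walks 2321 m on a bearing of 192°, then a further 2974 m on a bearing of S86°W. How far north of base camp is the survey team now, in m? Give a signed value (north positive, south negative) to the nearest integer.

Leg 1 (192°, 2321 m): east 2321 sin 192° = -482.56, north 2321 cos 192° = -2270.28
Leg 2 (S86°W, 2974 m): east 2974 sin 266° = -2966.76, north 2974 cos 266° = -207.46
Net north component: -2477.74 m.

-2478 m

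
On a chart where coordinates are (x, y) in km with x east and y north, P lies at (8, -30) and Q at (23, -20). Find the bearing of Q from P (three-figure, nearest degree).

Δeast = 23 − 8 = 15.00; Δnorth = -20 − -30 = 10.00.
Bearing = atan2(Δeast, Δnorth) mod 360° = 56.31° ≈ 056°.

056°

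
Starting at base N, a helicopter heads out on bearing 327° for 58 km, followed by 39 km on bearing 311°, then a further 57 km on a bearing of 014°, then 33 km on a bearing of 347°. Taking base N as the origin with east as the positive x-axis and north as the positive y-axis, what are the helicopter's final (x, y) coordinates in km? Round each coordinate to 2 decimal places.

Leg 1 (327°, 58 km): east 58 sin 327° = -31.59, north 58 cos 327° = 48.64
Leg 2 (311°, 39 km): east 39 sin 311° = -29.43, north 39 cos 311° = 25.59
Leg 3 (014°, 57 km): east 57 sin 14° = 13.79, north 57 cos 14° = 55.31
Leg 4 (347°, 33 km): east 33 sin 347° = -7.42, north 33 cos 347° = 32.15
Summing: -54.66 km east, 161.69 km north → (-54.66, 161.69).

(-54.66, 161.69)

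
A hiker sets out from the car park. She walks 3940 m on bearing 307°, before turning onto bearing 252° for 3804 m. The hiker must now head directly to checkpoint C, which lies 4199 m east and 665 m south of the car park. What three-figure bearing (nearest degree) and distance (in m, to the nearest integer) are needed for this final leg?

100°, 11120 m

Leg 1 (307°, 3940 m): east 3940 sin 307° = -3146.62, north 3940 cos 307° = 2371.15
Leg 2 (252°, 3804 m): east 3804 sin 252° = -3617.82, north 3804 cos 252° = -1175.50
Current position: (-6764.44, 1195.65). Target: (4199, -665). Remaining: Δeast = 10963.44, Δnorth = -1860.65.
Bearing = atan2(10963.44, -1860.65) mod 360° = 99.63°; distance = √((10963.44)² + (-1860.65)²) = 11120.211 m.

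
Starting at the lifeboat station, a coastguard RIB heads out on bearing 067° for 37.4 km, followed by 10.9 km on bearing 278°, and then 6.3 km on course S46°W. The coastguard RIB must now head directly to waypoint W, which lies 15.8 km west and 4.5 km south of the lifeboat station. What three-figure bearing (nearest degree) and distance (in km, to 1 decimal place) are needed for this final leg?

Leg 1 (067°, 37.4 km): east 37.4 sin 67° = 34.43, north 37.4 cos 67° = 14.61
Leg 2 (278°, 10.9 km): east 10.9 sin 278° = -10.79, north 10.9 cos 278° = 1.52
Leg 3 (S46°W, 6.3 km): east 6.3 sin 226° = -4.53, north 6.3 cos 226° = -4.38
Current position: (19.10, 11.75). Target: (-15.8, -4.5). Remaining: Δeast = -34.90, Δnorth = -16.25.
Bearing = atan2(-34.90, -16.25) mod 360° = 245.03°; distance = √((-34.90)² + (-16.25)²) = 38.500 km.

245°, 38.5 km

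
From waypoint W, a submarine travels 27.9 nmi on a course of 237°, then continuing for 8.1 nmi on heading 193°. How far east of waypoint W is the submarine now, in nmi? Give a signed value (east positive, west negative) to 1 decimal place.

-25.2 nmi

Leg 1 (237°, 27.9 nmi): east 27.9 sin 237° = -23.40, north 27.9 cos 237° = -15.20
Leg 2 (193°, 8.1 nmi): east 8.1 sin 193° = -1.82, north 8.1 cos 193° = -7.89
Net east component: -25.22 nmi.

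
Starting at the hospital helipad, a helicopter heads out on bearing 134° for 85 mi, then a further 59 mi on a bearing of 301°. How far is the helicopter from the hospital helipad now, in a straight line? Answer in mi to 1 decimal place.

Leg 1 (134°, 85 mi): east 85 sin 134° = 61.14, north 85 cos 134° = -59.05
Leg 2 (301°, 59 mi): east 59 sin 301° = -50.57, north 59 cos 301° = 30.39
Net: 10.57 east, -28.66 north. Distance = √((10.57)² + (-28.66)²) = 30.546 mi.

30.5 mi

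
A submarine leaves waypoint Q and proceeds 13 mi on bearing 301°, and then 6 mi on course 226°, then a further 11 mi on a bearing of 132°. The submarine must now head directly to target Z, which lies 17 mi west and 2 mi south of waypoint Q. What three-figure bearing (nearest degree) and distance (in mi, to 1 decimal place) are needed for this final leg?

Leg 1 (301°, 13 mi): east 13 sin 301° = -11.14, north 13 cos 301° = 6.70
Leg 2 (226°, 6 mi): east 6 sin 226° = -4.32, north 6 cos 226° = -4.17
Leg 3 (132°, 11 mi): east 11 sin 132° = 8.17, north 11 cos 132° = -7.36
Current position: (-7.28, -4.83). Target: (-17, -2). Remaining: Δeast = -9.72, Δnorth = 2.83.
Bearing = atan2(-9.72, 2.83) mod 360° = 286.26°; distance = √((-9.72)² + (2.83)²) = 10.120 mi.

286°, 10.1 mi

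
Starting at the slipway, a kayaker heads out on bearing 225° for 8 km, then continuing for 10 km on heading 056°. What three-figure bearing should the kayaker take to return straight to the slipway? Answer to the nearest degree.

271°

Leg 1 (225°, 8 km): east 8 sin 225° = -5.66, north 8 cos 225° = -5.66
Leg 2 (056°, 10 km): east 10 sin 56° = 8.29, north 10 cos 56° = 5.59
Net displacement: 2.63 east, -0.06 north. Direction back to start is (-2.63, 0.06): bearing = atan2(-2.63, 0.06) mod 360° = 271.41° ≈ 271°.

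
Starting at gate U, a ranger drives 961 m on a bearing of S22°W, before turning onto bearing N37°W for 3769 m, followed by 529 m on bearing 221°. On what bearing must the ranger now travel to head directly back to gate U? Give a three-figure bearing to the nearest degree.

120°

Leg 1 (S22°W, 961 m): east 961 sin 202° = -360.00, north 961 cos 202° = -891.02
Leg 2 (N37°W, 3769 m): east 3769 sin 323° = -2268.24, north 3769 cos 323° = 3010.06
Leg 3 (221°, 529 m): east 529 sin 221° = -347.06, north 529 cos 221° = -399.24
Net displacement: -2975.29 east, 1719.79 north. Direction back to start is (2975.29, -1719.79): bearing = atan2(2975.29, -1719.79) mod 360° = 120.03° ≈ 120°.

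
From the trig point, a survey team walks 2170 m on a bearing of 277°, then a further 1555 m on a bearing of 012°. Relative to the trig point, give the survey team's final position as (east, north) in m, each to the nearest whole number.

Leg 1 (277°, 2170 m): east 2170 sin 277° = -2153.83, north 2170 cos 277° = 264.46
Leg 2 (012°, 1555 m): east 1555 sin 12° = 323.30, north 1555 cos 12° = 1521.02
Summing: -1830.52 m east, 1785.48 m north → (-1831, 1785).

(-1831, 1785)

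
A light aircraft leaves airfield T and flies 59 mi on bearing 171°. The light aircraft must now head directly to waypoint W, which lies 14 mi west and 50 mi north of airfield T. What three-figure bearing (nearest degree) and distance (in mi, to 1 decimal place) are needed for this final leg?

348°, 110.7 mi

Leg 1 (171°, 59 mi): east 59 sin 171° = 9.23, north 59 cos 171° = -58.27
Current position: (9.23, -58.27). Target: (-14, 50). Remaining: Δeast = -23.23, Δnorth = 108.27.
Bearing = atan2(-23.23, 108.27) mod 360° = 347.89°; distance = √((-23.23)² + (108.27)²) = 110.737 mi.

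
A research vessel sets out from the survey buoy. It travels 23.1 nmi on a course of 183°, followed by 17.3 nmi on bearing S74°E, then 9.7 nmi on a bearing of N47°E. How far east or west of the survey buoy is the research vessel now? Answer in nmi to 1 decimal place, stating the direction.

22.5 nmi east

Leg 1 (183°, 23.1 nmi): east 23.1 sin 183° = -1.21, north 23.1 cos 183° = -23.07
Leg 2 (S74°E, 17.3 nmi): east 17.3 sin 106° = 16.63, north 17.3 cos 106° = -4.77
Leg 3 (N47°E, 9.7 nmi): east 9.7 sin 47° = 7.09, north 9.7 cos 47° = 6.62
Net east component: 22.51 nmi.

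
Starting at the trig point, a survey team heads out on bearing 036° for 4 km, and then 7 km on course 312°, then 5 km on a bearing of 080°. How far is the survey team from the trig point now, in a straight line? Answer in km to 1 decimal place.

9.0 km

Leg 1 (036°, 4 km): east 4 sin 36° = 2.35, north 4 cos 36° = 3.24
Leg 2 (312°, 7 km): east 7 sin 312° = -5.20, north 7 cos 312° = 4.68
Leg 3 (080°, 5 km): east 5 sin 80° = 4.92, north 5 cos 80° = 0.87
Net: 2.07 east, 8.79 north. Distance = √((2.07)² + (8.79)²) = 9.029 km.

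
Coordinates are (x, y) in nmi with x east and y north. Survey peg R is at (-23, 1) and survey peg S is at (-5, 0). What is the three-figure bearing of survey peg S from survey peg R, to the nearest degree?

093°

Δeast = -5 − -23 = 18.00; Δnorth = 0 − 1 = -1.00.
Bearing = atan2(Δeast, Δnorth) mod 360° = 93.18° ≈ 093°.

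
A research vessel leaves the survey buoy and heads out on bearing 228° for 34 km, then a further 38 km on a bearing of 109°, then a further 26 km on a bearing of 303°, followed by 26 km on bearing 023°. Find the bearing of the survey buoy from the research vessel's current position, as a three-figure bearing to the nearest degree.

Leg 1 (228°, 34 km): east 34 sin 228° = -25.27, north 34 cos 228° = -22.75
Leg 2 (109°, 38 km): east 38 sin 109° = 35.93, north 38 cos 109° = -12.37
Leg 3 (303°, 26 km): east 26 sin 303° = -21.81, north 26 cos 303° = 14.16
Leg 4 (023°, 26 km): east 26 sin 23° = 10.16, north 26 cos 23° = 23.93
Net displacement: -0.98 east, 2.97 north. Direction back to start is (0.98, -2.97): bearing = atan2(0.98, -2.97) mod 360° = 161.69° ≈ 162°.

162°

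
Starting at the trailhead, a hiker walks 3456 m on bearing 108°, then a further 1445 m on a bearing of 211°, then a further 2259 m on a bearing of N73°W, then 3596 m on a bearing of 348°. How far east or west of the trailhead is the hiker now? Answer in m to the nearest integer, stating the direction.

365 m west

Leg 1 (108°, 3456 m): east 3456 sin 108° = 3286.85, north 3456 cos 108° = -1067.96
Leg 2 (211°, 1445 m): east 1445 sin 211° = -744.23, north 1445 cos 211° = -1238.61
Leg 3 (N73°W, 2259 m): east 2259 sin 287° = -2160.29, north 2259 cos 287° = 660.47
Leg 4 (348°, 3596 m): east 3596 sin 348° = -747.65, north 3596 cos 348° = 3517.42
Net east component: -365.32 m.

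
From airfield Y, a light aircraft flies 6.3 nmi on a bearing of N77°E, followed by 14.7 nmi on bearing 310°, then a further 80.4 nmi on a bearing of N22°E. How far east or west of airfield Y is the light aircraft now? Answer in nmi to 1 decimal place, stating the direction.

Leg 1 (N77°E, 6.3 nmi): east 6.3 sin 77° = 6.14, north 6.3 cos 77° = 1.42
Leg 2 (310°, 14.7 nmi): east 14.7 sin 310° = -11.26, north 14.7 cos 310° = 9.45
Leg 3 (N22°E, 80.4 nmi): east 80.4 sin 22° = 30.12, north 80.4 cos 22° = 74.55
Net east component: 25.00 nmi.

25.0 nmi east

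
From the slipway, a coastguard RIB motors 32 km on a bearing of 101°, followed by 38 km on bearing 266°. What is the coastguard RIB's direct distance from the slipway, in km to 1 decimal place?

10.9 km

Leg 1 (101°, 32 km): east 32 sin 101° = 31.41, north 32 cos 101° = -6.11
Leg 2 (266°, 38 km): east 38 sin 266° = -37.91, north 38 cos 266° = -2.65
Net: -6.50 east, -8.76 north. Distance = √((-6.50)² + (-8.76)²) = 10.903 km.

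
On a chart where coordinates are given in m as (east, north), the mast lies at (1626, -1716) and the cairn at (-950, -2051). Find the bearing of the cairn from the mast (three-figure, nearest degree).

263°

Δeast = -950 − 1626 = -2576.00; Δnorth = -2051 − -1716 = -335.00.
Bearing = atan2(Δeast, Δnorth) mod 360° = 262.59° ≈ 263°.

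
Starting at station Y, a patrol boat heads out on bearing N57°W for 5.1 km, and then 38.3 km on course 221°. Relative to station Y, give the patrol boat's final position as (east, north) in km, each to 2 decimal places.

(-29.40, -26.13)

Leg 1 (N57°W, 5.1 km): east 5.1 sin 303° = -4.28, north 5.1 cos 303° = 2.78
Leg 2 (221°, 38.3 km): east 38.3 sin 221° = -25.13, north 38.3 cos 221° = -28.91
Summing: -29.40 km east, -26.13 km north → (-29.40, -26.13).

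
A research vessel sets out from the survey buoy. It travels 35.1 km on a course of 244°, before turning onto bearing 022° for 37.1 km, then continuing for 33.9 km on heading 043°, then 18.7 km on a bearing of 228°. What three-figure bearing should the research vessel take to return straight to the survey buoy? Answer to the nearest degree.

Leg 1 (244°, 35.1 km): east 35.1 sin 244° = -31.55, north 35.1 cos 244° = -15.39
Leg 2 (022°, 37.1 km): east 37.1 sin 22° = 13.90, north 37.1 cos 22° = 34.40
Leg 3 (043°, 33.9 km): east 33.9 sin 43° = 23.12, north 33.9 cos 43° = 24.79
Leg 4 (228°, 18.7 km): east 18.7 sin 228° = -13.90, north 18.7 cos 228° = -12.51
Net displacement: -8.43 east, 31.29 north. Direction back to start is (8.43, -31.29): bearing = atan2(8.43, -31.29) mod 360° = 164.93° ≈ 165°.

165°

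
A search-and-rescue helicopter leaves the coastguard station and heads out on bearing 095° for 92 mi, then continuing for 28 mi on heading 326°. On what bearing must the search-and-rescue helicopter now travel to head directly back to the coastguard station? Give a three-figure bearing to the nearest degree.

Leg 1 (095°, 92 mi): east 92 sin 95° = 91.65, north 92 cos 95° = -8.02
Leg 2 (326°, 28 mi): east 28 sin 326° = -15.66, north 28 cos 326° = 23.21
Net displacement: 75.99 east, 15.19 north. Direction back to start is (-75.99, -15.19): bearing = atan2(-75.99, -15.19) mod 360° = 258.69° ≈ 259°.

259°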